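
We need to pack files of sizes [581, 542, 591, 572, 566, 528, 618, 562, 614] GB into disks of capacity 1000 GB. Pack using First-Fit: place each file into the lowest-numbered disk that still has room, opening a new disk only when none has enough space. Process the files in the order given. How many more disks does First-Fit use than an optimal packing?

First-Fit: [581] [542] [591] [572] [566] [528] [618] [562] [614] → 9 disks.
9 files exceed 500 GB (half the capacity), and no two of those can share a disk, so at least 9 disks are needed.
So 9 is already optimal.

0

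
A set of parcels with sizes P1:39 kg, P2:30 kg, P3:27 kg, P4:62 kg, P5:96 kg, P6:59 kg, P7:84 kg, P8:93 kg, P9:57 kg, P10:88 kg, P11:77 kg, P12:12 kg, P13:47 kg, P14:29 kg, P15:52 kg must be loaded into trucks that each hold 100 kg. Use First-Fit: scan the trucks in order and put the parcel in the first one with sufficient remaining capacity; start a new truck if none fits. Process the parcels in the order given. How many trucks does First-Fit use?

P1 (39 kg) → truck 1 (remaining 61 kg)
P2 (30 kg) → truck 1 (remaining 31 kg)
P3 (27 kg) → truck 1 (remaining 4 kg)
P4 (62 kg) → truck 2 (remaining 38 kg)
P5 (96 kg) → truck 3 (remaining 4 kg)
P6 (59 kg) → truck 4 (remaining 41 kg)
P7 (84 kg) → truck 5 (remaining 16 kg)
P8 (93 kg) → truck 6 (remaining 7 kg)
P9 (57 kg) → truck 7 (remaining 43 kg)
P10 (88 kg) → truck 8 (remaining 12 kg)
P11 (77 kg) → truck 9 (remaining 23 kg)
P12 (12 kg) → truck 2 (remaining 26 kg)
P13 (47 kg) → truck 10 (remaining 53 kg)
P14 (29 kg) → truck 4 (remaining 12 kg)
P15 (52 kg) → truck 10 (remaining 1 kg)

10 trucks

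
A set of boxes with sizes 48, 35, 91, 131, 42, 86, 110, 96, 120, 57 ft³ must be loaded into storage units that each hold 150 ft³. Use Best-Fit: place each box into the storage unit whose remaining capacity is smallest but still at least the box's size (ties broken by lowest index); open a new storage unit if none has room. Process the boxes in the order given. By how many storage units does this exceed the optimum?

1

Best-Fit: [48,35] [91,42] [131] [86,57] [110] [96] [120] → 7 storage units.
Total size 816 ft³; any packing needs at least ⌈816/150⌉ = 6 storage units.
An optimal packing achieves that bound: [131] [120] [110,35] [96,48] [91,57] [86,42] → 6 storage units.
Excess: 7 − 6 = 1.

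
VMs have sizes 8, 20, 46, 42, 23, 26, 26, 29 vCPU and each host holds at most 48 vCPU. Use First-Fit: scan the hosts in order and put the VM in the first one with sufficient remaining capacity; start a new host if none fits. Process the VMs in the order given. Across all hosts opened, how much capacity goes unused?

host 1: place 8 vCPU, 40 vCPU left
host 1: place 20 vCPU, 20 vCPU left
host 2: place 46 vCPU, 2 vCPU left
host 3: place 42 vCPU, 6 vCPU left
host 4: place 23 vCPU, 25 vCPU left
host 5: place 26 vCPU, 22 vCPU left
host 6: place 26 vCPU, 22 vCPU left
host 7: place 29 vCPU, 19 vCPU left
7 hosts × 48 vCPU = 336 vCPU; used 220 vCPU; unused 116 vCPU.

116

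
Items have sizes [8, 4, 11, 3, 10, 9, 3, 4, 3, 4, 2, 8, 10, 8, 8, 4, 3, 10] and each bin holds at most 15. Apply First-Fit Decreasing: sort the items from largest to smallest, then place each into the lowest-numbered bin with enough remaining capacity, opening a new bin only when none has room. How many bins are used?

Sorted descending: 11, 10, 10, 10, 9, 8, 8, 8, 8, 4, 4, 4, 4, 3, 3, 3, 3, 2.
11 → bin 1 (remaining 4)
10 → bin 2 (remaining 5)
10 → bin 3 (remaining 5)
10 → bin 4 (remaining 5)
9 → bin 5 (remaining 6)
8 → bin 6 (remaining 7)
8 → bin 7 (remaining 7)
8 → bin 8 (remaining 7)
8 → bin 9 (remaining 7)
4 → bin 1 (remaining 0)
4 → bin 2 (remaining 1)
4 → bin 3 (remaining 1)
4 → bin 4 (remaining 1)
3 → bin 5 (remaining 3)
3 → bin 5 (remaining 0)
3 → bin 6 (remaining 4)
3 → bin 6 (remaining 1)
2 → bin 7 (remaining 5)

9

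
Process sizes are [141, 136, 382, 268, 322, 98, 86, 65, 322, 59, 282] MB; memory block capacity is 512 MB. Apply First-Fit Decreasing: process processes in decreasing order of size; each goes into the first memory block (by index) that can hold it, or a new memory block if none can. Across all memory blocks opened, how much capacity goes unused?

Sorted descending: 382, 322, 322, 282, 268, 141, 136, 98, 86, 65, 59.
Put 382 MB in memory block 1; 130 MB remain.
Put 322 MB in memory block 2; 190 MB remain.
Put 322 MB in memory block 3; 190 MB remain.
Put 282 MB in memory block 4; 230 MB remain.
Put 268 MB in memory block 5; 244 MB remain.
Put 141 MB in memory block 2; 49 MB remain.
Put 136 MB in memory block 3; 54 MB remain.
Put 98 MB in memory block 1; 32 MB remain.
Put 86 MB in memory block 4; 144 MB remain.
Put 65 MB in memory block 4; 79 MB remain.
Put 59 MB in memory block 4; 20 MB remain.
5 memory blocks × 512 MB = 2560 MB; used 2161 MB; unused 399 MB.

399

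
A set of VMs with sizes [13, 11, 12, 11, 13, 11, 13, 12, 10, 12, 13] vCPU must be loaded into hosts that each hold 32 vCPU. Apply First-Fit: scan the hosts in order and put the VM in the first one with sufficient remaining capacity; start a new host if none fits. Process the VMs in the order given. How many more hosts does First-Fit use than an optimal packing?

1

First-Fit: [13,11] [12,11] [13,11] [13,12] [10,12] [13] → 6 hosts.
Total size 131 vCPU; any packing needs at least ⌈131/32⌉ = 5 hosts.
An optimal packing achieves that bound: [13,13] [13,13] [12,12] [12,11] [11,11,10] → 5 hosts.
Excess: 6 − 5 = 1.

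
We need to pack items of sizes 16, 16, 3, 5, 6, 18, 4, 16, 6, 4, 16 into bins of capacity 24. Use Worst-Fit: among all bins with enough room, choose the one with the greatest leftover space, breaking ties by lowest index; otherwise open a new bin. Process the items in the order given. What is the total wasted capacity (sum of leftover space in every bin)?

10

bin 1: place 16, 8 left
bin 2: place 16, 8 left
bin 1: place 3, 5 left
bin 2: place 5, 3 left
bin 3: place 6, 18 left
bin 3: place 18, 0 left
bin 1: place 4, 1 left
bin 4: place 16, 8 left
bin 4: place 6, 2 left
bin 5: place 4, 20 left
bin 5: place 16, 4 left
5 bins × 24 = 120; used 110; unused 10.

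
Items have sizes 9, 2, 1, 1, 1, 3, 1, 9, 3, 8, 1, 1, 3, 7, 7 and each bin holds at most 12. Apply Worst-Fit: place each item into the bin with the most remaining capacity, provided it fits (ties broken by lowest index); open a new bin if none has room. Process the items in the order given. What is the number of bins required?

6

bin 1: place 9, 3 left
bin 1: place 2, 1 left
bin 1: place 1, 0 left
bin 2: place 1, 11 left
bin 2: place 1, 10 left
bin 2: place 3, 7 left
bin 2: place 1, 6 left
bin 3: place 9, 3 left
bin 2: place 3, 3 left
bin 4: place 8, 4 left
bin 4: place 1, 3 left
bin 2: place 1, 2 left
bin 3: place 3, 0 left
bin 5: place 7, 5 left
bin 6: place 7, 5 left
Final bins: [9,2,1] [1,1,3,1,3,1] [9,3] [8,1] [7] [7].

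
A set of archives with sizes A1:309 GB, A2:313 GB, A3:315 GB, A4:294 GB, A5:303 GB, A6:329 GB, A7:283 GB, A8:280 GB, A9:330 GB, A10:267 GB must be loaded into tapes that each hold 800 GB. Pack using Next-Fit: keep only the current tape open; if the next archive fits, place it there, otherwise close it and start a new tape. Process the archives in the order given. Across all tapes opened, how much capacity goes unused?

977

A1 (309 GB) → tape 1 (remaining 491 GB)
A2 (313 GB) → tape 1 (remaining 178 GB)
A3 (315 GB) → tape 2 (remaining 485 GB)
A4 (294 GB) → tape 2 (remaining 191 GB)
A5 (303 GB) → tape 3 (remaining 497 GB)
A6 (329 GB) → tape 3 (remaining 168 GB)
A7 (283 GB) → tape 4 (remaining 517 GB)
A8 (280 GB) → tape 4 (remaining 237 GB)
A9 (330 GB) → tape 5 (remaining 470 GB)
A10 (267 GB) → tape 5 (remaining 203 GB)
5 tapes × 800 GB = 4000 GB; used 3023 GB; unused 977 GB.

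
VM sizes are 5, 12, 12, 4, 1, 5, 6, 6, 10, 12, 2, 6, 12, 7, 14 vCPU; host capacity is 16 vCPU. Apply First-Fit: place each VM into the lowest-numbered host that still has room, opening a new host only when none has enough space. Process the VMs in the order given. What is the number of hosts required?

5 vCPU → host 1 (remaining 11 vCPU)
12 vCPU → host 2 (remaining 4 vCPU)
12 vCPU → host 3 (remaining 4 vCPU)
4 vCPU → host 1 (remaining 7 vCPU)
1 vCPU → host 1 (remaining 6 vCPU)
5 vCPU → host 1 (remaining 1 vCPU)
6 vCPU → host 4 (remaining 10 vCPU)
6 vCPU → host 4 (remaining 4 vCPU)
10 vCPU → host 5 (remaining 6 vCPU)
12 vCPU → host 6 (remaining 4 vCPU)
2 vCPU → host 2 (remaining 2 vCPU)
6 vCPU → host 5 (remaining 0 vCPU)
12 vCPU → host 7 (remaining 4 vCPU)
7 vCPU → host 8 (remaining 9 vCPU)
14 vCPU → host 9 (remaining 2 vCPU)

9 hosts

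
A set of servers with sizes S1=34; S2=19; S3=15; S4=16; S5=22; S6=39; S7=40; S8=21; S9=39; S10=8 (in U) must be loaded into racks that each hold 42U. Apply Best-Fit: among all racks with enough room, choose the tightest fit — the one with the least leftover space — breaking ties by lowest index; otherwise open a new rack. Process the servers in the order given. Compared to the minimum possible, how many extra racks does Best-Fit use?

Best-Fit: [34,8] [19,15] [16,22] [39] [40] [21] [39] → 7 racks.
Total size 253U; any packing needs at least ⌈253/42⌉ = 7 racks.
So 7 is already optimal.

0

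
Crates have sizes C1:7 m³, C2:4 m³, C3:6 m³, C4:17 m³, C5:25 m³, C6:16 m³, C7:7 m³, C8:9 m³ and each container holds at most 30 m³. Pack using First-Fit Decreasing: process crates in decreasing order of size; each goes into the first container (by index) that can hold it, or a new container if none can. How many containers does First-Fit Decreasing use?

4

Sorted descending: 25, 17, 16, 9, 7, 7, 6, 4.
Put 25 m³ in container 1; 5 m³ remain.
Put 17 m³ in container 2; 13 m³ remain.
Put 16 m³ in container 3; 14 m³ remain.
Put 9 m³ in container 2; 4 m³ remain.
Put 7 m³ in container 3; 7 m³ remain.
Put 7 m³ in container 3; 0 m³ remain.
Put 6 m³ in container 4; 24 m³ remain.
Put 4 m³ in container 1; 1 m³ remain.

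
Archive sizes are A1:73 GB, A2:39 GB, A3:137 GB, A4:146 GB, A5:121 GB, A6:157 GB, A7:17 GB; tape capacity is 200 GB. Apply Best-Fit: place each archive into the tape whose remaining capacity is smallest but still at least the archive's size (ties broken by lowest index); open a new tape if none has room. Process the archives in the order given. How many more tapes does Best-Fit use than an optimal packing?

Best-Fit: [73,39] [137] [146] [121] [157,17] → 5 tapes.
Total size 690 GB; any packing needs at least ⌈690/200⌉ = 4 tapes.
An optimal packing achieves that bound: [157,39] [146,17] [137] [121,73] → 4 tapes.
Excess: 5 − 4 = 1.

1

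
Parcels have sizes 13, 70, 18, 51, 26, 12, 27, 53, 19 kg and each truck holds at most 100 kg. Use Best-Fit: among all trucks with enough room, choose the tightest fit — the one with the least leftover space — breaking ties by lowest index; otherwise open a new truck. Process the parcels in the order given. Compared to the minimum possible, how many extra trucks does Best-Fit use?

0

Best-Fit: [13,70,12] [18,51,26] [27,53,19] → 3 trucks.
Total size 289 kg; any packing needs at least ⌈289/100⌉ = 3 trucks.
So 3 is already optimal.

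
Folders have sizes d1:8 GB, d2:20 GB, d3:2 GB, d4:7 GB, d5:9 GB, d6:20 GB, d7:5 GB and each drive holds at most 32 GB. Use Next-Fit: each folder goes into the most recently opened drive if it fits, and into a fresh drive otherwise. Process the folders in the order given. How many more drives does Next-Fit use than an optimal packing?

Next-Fit: [8,20,2] [7,9] [20,5] → 3 drives.
Total size 71 GB; any packing needs at least ⌈71/32⌉ = 3 drives.
So 3 is already optimal.

0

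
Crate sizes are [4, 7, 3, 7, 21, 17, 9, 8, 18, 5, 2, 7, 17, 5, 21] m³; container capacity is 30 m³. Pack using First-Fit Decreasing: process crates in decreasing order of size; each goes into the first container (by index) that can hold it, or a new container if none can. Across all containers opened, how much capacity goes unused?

Sorted descending: 21, 21, 18, 17, 17, 9, 8, 7, 7, 7, 5, 5, 4, 3, 2.
Put 21 m³ in container 1; 9 m³ remain.
Put 21 m³ in container 2; 9 m³ remain.
Put 18 m³ in container 3; 12 m³ remain.
Put 17 m³ in container 4; 13 m³ remain.
Put 17 m³ in container 5; 13 m³ remain.
Put 9 m³ in container 1; 0 m³ remain.
Put 8 m³ in container 2; 1 m³ remain.
Put 7 m³ in container 3; 5 m³ remain.
Put 7 m³ in container 4; 6 m³ remain.
Put 7 m³ in container 5; 6 m³ remain.
Put 5 m³ in container 3; 0 m³ remain.
Put 5 m³ in container 4; 1 m³ remain.
Put 4 m³ in container 5; 2 m³ remain.
Put 3 m³ in container 6; 27 m³ remain.
Put 2 m³ in container 5; 0 m³ remain.
6 containers × 30 m³ = 180 m³; used 151 m³; unused 29 m³.

29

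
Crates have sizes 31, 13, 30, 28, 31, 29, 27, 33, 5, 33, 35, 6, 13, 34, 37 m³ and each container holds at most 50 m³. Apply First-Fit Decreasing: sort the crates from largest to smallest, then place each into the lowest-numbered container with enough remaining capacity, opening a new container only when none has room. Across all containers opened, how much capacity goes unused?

165

Sorted descending: 37, 35, 34, 33, 33, 31, 31, 30, 29, 28, 27, 13, 13, 6, 5.
Put 37 m³ in container 1; 13 m³ remain.
Put 35 m³ in container 2; 15 m³ remain.
Put 34 m³ in container 3; 16 m³ remain.
Put 33 m³ in container 4; 17 m³ remain.
Put 33 m³ in container 5; 17 m³ remain.
Put 31 m³ in container 6; 19 m³ remain.
Put 31 m³ in container 7; 19 m³ remain.
Put 30 m³ in container 8; 20 m³ remain.
Put 29 m³ in container 9; 21 m³ remain.
Put 28 m³ in container 10; 22 m³ remain.
Put 27 m³ in container 11; 23 m³ remain.
Put 13 m³ in container 1; 0 m³ remain.
Put 13 m³ in container 2; 2 m³ remain.
Put 6 m³ in container 3; 10 m³ remain.
Put 5 m³ in container 3; 5 m³ remain.
11 containers × 50 m³ = 550 m³; used 385 m³; unused 165 m³.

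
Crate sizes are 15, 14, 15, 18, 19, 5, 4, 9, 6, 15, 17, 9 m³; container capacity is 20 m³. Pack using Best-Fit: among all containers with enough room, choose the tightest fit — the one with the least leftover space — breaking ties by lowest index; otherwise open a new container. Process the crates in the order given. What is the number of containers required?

8

container 1: place 15 m³, 5 m³ left
container 2: place 14 m³, 6 m³ left
container 3: place 15 m³, 5 m³ left
container 4: place 18 m³, 2 m³ left
container 5: place 19 m³, 1 m³ left
container 1: place 5 m³, 0 m³ left
container 3: place 4 m³, 1 m³ left
container 6: place 9 m³, 11 m³ left
container 2: place 6 m³, 0 m³ left
container 7: place 15 m³, 5 m³ left
container 8: place 17 m³, 3 m³ left
container 6: place 9 m³, 2 m³ left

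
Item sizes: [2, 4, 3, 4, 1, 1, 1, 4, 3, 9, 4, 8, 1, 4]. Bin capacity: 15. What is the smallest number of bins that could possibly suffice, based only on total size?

Total size = 2 + 4 + 3 + 4 + 1 + 1 + 1 + 4 + 3 + 9 + 4 + 8 + 1 + 4 = 49.
⌈49 / 15⌉ = 4.

4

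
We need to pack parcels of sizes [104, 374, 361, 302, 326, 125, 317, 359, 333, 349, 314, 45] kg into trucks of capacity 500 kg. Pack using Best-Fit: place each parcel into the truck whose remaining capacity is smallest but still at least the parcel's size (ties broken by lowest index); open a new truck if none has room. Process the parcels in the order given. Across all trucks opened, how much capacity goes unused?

1191

104 kg → truck 1 (remaining 396 kg)
374 kg → truck 1 (remaining 22 kg)
361 kg → truck 2 (remaining 139 kg)
302 kg → truck 3 (remaining 198 kg)
326 kg → truck 4 (remaining 174 kg)
125 kg → truck 2 (remaining 14 kg)
317 kg → truck 5 (remaining 183 kg)
359 kg → truck 6 (remaining 141 kg)
333 kg → truck 7 (remaining 167 kg)
349 kg → truck 8 (remaining 151 kg)
314 kg → truck 9 (remaining 186 kg)
45 kg → truck 6 (remaining 96 kg)
9 trucks × 500 kg = 4500 kg; used 3309 kg; unused 1191 kg.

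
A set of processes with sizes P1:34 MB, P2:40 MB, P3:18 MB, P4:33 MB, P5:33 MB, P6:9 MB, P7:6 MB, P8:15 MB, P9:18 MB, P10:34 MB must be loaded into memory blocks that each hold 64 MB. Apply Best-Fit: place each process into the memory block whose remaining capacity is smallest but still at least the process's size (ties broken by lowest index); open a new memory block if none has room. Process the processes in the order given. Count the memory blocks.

Put P1 (34 MB) in memory block 1; 30 MB remain.
Put P2 (40 MB) in memory block 2; 24 MB remain.
Put P3 (18 MB) in memory block 2; 6 MB remain.
Put P4 (33 MB) in memory block 3; 31 MB remain.
Put P5 (33 MB) in memory block 4; 31 MB remain.
Put P6 (9 MB) in memory block 1; 21 MB remain.
Put P7 (6 MB) in memory block 2; 0 MB remain.
Put P8 (15 MB) in memory block 1; 6 MB remain.
Put P9 (18 MB) in memory block 3; 13 MB remain.
Put P10 (34 MB) in memory block 5; 30 MB remain.
Final memory blocks: [34,9,15] [40,18,6] [33,18] [33] [34].

5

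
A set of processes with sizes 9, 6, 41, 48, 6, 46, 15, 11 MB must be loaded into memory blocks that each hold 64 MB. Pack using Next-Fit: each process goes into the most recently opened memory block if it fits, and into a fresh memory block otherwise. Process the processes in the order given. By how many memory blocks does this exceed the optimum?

Next-Fit: [9,6,41] [48,6] [46,15] [11] → 4 memory blocks.
Total size 182 MB; any packing needs at least ⌈182/64⌉ = 3 memory blocks.
An optimal packing achieves that bound: [48,15] [46,11,6] [41,9,6] → 3 memory blocks.
Excess: 4 − 3 = 1.

1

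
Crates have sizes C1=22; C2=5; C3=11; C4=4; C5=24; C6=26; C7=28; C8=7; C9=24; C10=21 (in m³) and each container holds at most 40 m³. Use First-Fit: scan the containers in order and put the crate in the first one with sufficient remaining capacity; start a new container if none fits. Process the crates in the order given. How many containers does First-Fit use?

C1 (22 m³) → container 1 (remaining 18 m³)
C2 (5 m³) → container 1 (remaining 13 m³)
C3 (11 m³) → container 1 (remaining 2 m³)
C4 (4 m³) → container 2 (remaining 36 m³)
C5 (24 m³) → container 2 (remaining 12 m³)
C6 (26 m³) → container 3 (remaining 14 m³)
C7 (28 m³) → container 4 (remaining 12 m³)
C8 (7 m³) → container 2 (remaining 5 m³)
C9 (24 m³) → container 5 (remaining 16 m³)
C10 (21 m³) → container 6 (remaining 19 m³)
Final containers: [22,5,11] [4,24,7] [26] [28] [24] [21].

6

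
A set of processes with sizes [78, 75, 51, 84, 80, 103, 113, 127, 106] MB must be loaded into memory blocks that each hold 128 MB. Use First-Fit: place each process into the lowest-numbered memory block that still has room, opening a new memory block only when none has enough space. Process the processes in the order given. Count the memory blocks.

memory block 1: place 78 MB, 50 MB left
memory block 2: place 75 MB, 53 MB left
memory block 2: place 51 MB, 2 MB left
memory block 3: place 84 MB, 44 MB left
memory block 4: place 80 MB, 48 MB left
memory block 5: place 103 MB, 25 MB left
memory block 6: place 113 MB, 15 MB left
memory block 7: place 127 MB, 1 MB left
memory block 8: place 106 MB, 22 MB left

8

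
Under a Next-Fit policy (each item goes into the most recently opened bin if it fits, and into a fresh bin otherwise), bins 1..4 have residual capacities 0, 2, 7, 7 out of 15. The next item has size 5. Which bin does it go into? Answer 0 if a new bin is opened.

Next-Fit only looks at bin 4, which has 7 free.
5 fits there.

4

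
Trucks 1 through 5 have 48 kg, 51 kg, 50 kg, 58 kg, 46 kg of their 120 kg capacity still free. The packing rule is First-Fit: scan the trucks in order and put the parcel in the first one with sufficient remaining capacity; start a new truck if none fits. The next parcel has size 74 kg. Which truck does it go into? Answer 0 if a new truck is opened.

0

No truck has ≥ 74 kg free, so a new truck is opened.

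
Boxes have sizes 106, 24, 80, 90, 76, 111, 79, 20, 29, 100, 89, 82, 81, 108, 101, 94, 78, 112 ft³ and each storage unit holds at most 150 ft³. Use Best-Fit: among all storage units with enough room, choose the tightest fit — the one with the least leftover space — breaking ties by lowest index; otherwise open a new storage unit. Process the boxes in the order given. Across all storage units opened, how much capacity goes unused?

106 ft³ → storage unit 1 (remaining 44 ft³)
24 ft³ → storage unit 1 (remaining 20 ft³)
80 ft³ → storage unit 2 (remaining 70 ft³)
90 ft³ → storage unit 3 (remaining 60 ft³)
76 ft³ → storage unit 4 (remaining 74 ft³)
111 ft³ → storage unit 5 (remaining 39 ft³)
79 ft³ → storage unit 6 (remaining 71 ft³)
20 ft³ → storage unit 1 (remaining 0 ft³)
29 ft³ → storage unit 5 (remaining 10 ft³)
100 ft³ → storage unit 7 (remaining 50 ft³)
89 ft³ → storage unit 8 (remaining 61 ft³)
82 ft³ → storage unit 9 (remaining 68 ft³)
81 ft³ → storage unit 10 (remaining 69 ft³)
108 ft³ → storage unit 11 (remaining 42 ft³)
101 ft³ → storage unit 12 (remaining 49 ft³)
94 ft³ → storage unit 13 (remaining 56 ft³)
78 ft³ → storage unit 14 (remaining 72 ft³)
112 ft³ → storage unit 15 (remaining 38 ft³)
15 storage units × 150 ft³ = 2250 ft³; used 1460 ft³; unused 790 ft³.

790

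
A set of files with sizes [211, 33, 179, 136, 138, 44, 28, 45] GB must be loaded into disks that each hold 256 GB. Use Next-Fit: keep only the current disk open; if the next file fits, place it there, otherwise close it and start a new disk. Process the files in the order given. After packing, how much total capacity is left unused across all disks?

210

disk 1: place 211 GB, 45 GB left
disk 1: place 33 GB, 12 GB left
disk 2: place 179 GB, 77 GB left
disk 3: place 136 GB, 120 GB left
disk 4: place 138 GB, 118 GB left
disk 4: place 44 GB, 74 GB left
disk 4: place 28 GB, 46 GB left
disk 4: place 45 GB, 1 GB left
4 disks × 256 GB = 1024 GB; used 814 GB; unused 210 GB.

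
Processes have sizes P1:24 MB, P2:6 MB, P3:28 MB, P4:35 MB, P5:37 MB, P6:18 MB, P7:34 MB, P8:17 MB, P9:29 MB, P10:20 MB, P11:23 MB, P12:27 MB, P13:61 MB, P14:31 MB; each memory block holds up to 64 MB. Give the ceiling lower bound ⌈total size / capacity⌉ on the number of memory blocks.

Total size = 24 + 6 + 28 + 35 + 37 + 18 + 34 + 17 + 29 + 20 + 23 + 27 + 61 + 31 = 390 MB.
⌈390 / 64⌉ = 7.

7 memory blocks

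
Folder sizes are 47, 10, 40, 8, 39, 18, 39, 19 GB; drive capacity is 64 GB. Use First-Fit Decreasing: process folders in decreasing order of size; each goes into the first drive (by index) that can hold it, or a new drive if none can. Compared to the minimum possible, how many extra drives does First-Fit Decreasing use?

First-Fit Decreasing: [47,10] [40,19] [39,18] [39,8] → 4 drives.
Total size 220 GB; any packing needs at least ⌈220/64⌉ = 4 drives.
So 4 is already optimal.

0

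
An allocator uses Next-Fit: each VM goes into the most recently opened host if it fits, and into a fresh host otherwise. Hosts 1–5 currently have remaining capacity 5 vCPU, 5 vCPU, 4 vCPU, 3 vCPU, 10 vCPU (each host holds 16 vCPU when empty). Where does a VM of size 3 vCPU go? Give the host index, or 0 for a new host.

5

Next-Fit only looks at host 5, which has 10 vCPU free.
3 vCPU fits there.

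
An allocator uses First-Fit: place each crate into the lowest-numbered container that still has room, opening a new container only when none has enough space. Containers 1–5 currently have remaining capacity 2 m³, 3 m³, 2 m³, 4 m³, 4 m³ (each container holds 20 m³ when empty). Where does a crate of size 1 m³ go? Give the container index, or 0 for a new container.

Containers with room: container 1 (2 m³), container 2 (3 m³), container 3 (2 m³), container 4 (4 m³), container 5 (4 m³).
The first with room is container 1.

1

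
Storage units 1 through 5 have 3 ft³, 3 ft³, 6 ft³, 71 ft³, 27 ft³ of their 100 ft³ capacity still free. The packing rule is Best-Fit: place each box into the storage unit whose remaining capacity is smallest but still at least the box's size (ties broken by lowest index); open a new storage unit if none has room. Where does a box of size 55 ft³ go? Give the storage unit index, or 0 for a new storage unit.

4

Storage units with room: storage unit 4 (71 ft³).
Tightest fit is storage unit 4 with 71 ft³ free.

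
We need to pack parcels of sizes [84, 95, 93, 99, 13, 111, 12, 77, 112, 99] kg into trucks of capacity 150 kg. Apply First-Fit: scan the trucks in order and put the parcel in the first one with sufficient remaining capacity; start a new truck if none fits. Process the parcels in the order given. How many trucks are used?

8

truck 1: place 84 kg, 66 kg left
truck 2: place 95 kg, 55 kg left
truck 3: place 93 kg, 57 kg left
truck 4: place 99 kg, 51 kg left
truck 1: place 13 kg, 53 kg left
truck 5: place 111 kg, 39 kg left
truck 1: place 12 kg, 41 kg left
truck 6: place 77 kg, 73 kg left
truck 7: place 112 kg, 38 kg left
truck 8: place 99 kg, 51 kg left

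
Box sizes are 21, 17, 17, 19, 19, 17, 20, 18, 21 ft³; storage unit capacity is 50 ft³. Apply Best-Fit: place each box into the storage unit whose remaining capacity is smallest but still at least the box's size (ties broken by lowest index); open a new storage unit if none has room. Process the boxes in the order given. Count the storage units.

5

Put 21 ft³ in storage unit 1; 29 ft³ remain.
Put 17 ft³ in storage unit 1; 12 ft³ remain.
Put 17 ft³ in storage unit 2; 33 ft³ remain.
Put 19 ft³ in storage unit 2; 14 ft³ remain.
Put 19 ft³ in storage unit 3; 31 ft³ remain.
Put 17 ft³ in storage unit 3; 14 ft³ remain.
Put 20 ft³ in storage unit 4; 30 ft³ remain.
Put 18 ft³ in storage unit 4; 12 ft³ remain.
Put 21 ft³ in storage unit 5; 29 ft³ remain.
Final storage units: [21,17] [17,19] [19,17] [20,18] [21].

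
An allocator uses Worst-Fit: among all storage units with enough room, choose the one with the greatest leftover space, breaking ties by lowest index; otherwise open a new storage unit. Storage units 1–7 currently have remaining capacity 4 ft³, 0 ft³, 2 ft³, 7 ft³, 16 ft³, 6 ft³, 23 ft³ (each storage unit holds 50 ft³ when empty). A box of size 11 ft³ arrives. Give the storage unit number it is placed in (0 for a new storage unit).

7

Storage units with room: storage unit 5 (16 ft³), storage unit 7 (23 ft³).
Most room is storage unit 7 with 23 ft³ free.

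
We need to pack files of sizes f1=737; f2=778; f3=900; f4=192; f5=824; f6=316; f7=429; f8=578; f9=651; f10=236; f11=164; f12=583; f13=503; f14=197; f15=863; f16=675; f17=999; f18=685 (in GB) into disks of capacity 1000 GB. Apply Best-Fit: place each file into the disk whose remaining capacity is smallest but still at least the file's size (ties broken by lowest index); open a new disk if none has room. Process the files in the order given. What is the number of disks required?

13 disks

Put f1 (737 GB) in disk 1; 263 GB remain.
Put f2 (778 GB) in disk 2; 222 GB remain.
Put f3 (900 GB) in disk 3; 100 GB remain.
Put f4 (192 GB) in disk 2; 30 GB remain.
Put f5 (824 GB) in disk 4; 176 GB remain.
Put f6 (316 GB) in disk 5; 684 GB remain.
Put f7 (429 GB) in disk 5; 255 GB remain.
Put f8 (578 GB) in disk 6; 422 GB remain.
Put f9 (651 GB) in disk 7; 349 GB remain.
Put f10 (236 GB) in disk 5; 19 GB remain.
Put f11 (164 GB) in disk 4; 12 GB remain.
Put f12 (583 GB) in disk 8; 417 GB remain.
Put f13 (503 GB) in disk 9; 497 GB remain.
Put f14 (197 GB) in disk 1; 66 GB remain.
Put f15 (863 GB) in disk 10; 137 GB remain.
Put f16 (675 GB) in disk 11; 325 GB remain.
Put f17 (999 GB) in disk 12; 1 GB remain.
Put f18 (685 GB) in disk 13; 315 GB remain.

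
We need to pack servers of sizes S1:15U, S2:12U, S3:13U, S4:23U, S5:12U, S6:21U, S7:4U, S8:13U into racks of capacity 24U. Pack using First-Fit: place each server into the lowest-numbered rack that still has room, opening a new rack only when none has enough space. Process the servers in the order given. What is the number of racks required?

rack 1: place S1 (15U), 9U left
rack 2: place S2 (12U), 12U left
rack 3: place S3 (13U), 11U left
rack 4: place S4 (23U), 1U left
rack 2: place S5 (12U), 0U left
rack 5: place S6 (21U), 3U left
rack 1: place S7 (4U), 5U left
rack 6: place S8 (13U), 11U left
Final racks: [15,4] [12,12] [13] [23] [21] [13].

6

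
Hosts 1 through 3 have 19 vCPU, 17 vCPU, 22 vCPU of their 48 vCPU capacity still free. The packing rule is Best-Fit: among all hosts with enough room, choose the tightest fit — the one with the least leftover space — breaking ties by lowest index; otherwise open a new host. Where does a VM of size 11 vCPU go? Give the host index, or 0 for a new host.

Hosts with room: host 1 (19 vCPU), host 2 (17 vCPU), host 3 (22 vCPU).
Tightest fit is host 2 with 17 vCPU free.

2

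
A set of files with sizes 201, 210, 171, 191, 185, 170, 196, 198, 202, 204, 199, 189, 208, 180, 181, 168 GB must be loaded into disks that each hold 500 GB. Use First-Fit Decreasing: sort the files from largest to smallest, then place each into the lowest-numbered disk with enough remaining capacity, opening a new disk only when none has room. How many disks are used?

8 disks

Sorted descending: 210, 208, 204, 202, 201, 199, 198, 196, 191, 189, 185, 181, 180, 171, 170, 168.
210 GB → disk 1 (remaining 290 GB)
208 GB → disk 1 (remaining 82 GB)
204 GB → disk 2 (remaining 296 GB)
202 GB → disk 2 (remaining 94 GB)
201 GB → disk 3 (remaining 299 GB)
199 GB → disk 3 (remaining 100 GB)
198 GB → disk 4 (remaining 302 GB)
196 GB → disk 4 (remaining 106 GB)
191 GB → disk 5 (remaining 309 GB)
189 GB → disk 5 (remaining 120 GB)
185 GB → disk 6 (remaining 315 GB)
181 GB → disk 6 (remaining 134 GB)
180 GB → disk 7 (remaining 320 GB)
171 GB → disk 7 (remaining 149 GB)
170 GB → disk 8 (remaining 330 GB)
168 GB → disk 8 (remaining 162 GB)
Final disks: [210,208] [204,202] [201,199] [198,196] [191,189] [185,181] [180,171] [170,168].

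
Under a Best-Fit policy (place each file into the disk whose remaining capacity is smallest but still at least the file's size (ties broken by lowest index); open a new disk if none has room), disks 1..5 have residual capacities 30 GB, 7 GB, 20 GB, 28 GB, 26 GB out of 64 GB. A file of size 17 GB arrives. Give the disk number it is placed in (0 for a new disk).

3

Disks with room: disk 1 (30 GB), disk 3 (20 GB), disk 4 (28 GB), disk 5 (26 GB).
Tightest fit is disk 3 with 20 GB free.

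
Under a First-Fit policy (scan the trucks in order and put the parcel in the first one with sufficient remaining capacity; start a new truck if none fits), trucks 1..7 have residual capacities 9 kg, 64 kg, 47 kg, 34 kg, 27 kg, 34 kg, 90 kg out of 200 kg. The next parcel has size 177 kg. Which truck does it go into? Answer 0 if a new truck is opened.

No truck has ≥ 177 kg free, so a new truck is opened.

0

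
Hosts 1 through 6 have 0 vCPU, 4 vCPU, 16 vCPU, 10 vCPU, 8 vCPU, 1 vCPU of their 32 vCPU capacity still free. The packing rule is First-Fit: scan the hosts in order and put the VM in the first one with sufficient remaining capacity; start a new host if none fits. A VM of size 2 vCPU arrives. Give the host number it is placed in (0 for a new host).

Hosts with room: host 2 (4 vCPU), host 3 (16 vCPU), host 4 (10 vCPU), host 5 (8 vCPU).
The first with room is host 2.

2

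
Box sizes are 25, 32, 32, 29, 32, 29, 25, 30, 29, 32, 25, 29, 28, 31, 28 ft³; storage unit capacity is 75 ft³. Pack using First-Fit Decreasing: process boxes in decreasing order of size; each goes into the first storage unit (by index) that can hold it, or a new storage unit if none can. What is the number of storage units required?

7

Sorted descending: 32, 32, 32, 32, 31, 30, 29, 29, 29, 29, 28, 28, 25, 25, 25.
storage unit 1: place 32 ft³, 43 ft³ left
storage unit 1: place 32 ft³, 11 ft³ left
storage unit 2: place 32 ft³, 43 ft³ left
storage unit 2: place 32 ft³, 11 ft³ left
storage unit 3: place 31 ft³, 44 ft³ left
storage unit 3: place 30 ft³, 14 ft³ left
storage unit 4: place 29 ft³, 46 ft³ left
storage unit 4: place 29 ft³, 17 ft³ left
storage unit 5: place 29 ft³, 46 ft³ left
storage unit 5: place 29 ft³, 17 ft³ left
storage unit 6: place 28 ft³, 47 ft³ left
storage unit 6: place 28 ft³, 19 ft³ left
storage unit 7: place 25 ft³, 50 ft³ left
storage unit 7: place 25 ft³, 25 ft³ left
storage unit 7: place 25 ft³, 0 ft³ left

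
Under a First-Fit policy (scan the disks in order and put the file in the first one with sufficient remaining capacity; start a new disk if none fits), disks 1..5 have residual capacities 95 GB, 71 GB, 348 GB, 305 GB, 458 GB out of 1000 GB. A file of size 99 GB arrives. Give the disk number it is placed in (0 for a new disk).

3

Disks with room: disk 3 (348 GB), disk 4 (305 GB), disk 5 (458 GB).
The first with room is disk 3.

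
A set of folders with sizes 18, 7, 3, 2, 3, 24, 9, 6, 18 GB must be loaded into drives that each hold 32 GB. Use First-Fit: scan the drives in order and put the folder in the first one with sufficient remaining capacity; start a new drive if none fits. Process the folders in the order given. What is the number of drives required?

4

18 GB → drive 1 (remaining 14 GB)
7 GB → drive 1 (remaining 7 GB)
3 GB → drive 1 (remaining 4 GB)
2 GB → drive 1 (remaining 2 GB)
3 GB → drive 2 (remaining 29 GB)
24 GB → drive 2 (remaining 5 GB)
9 GB → drive 3 (remaining 23 GB)
6 GB → drive 3 (remaining 17 GB)
18 GB → drive 4 (remaining 14 GB)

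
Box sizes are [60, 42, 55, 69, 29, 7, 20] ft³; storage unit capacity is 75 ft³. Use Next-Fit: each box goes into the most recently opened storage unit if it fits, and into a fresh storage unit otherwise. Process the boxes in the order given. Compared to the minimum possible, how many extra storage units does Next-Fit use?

1

Next-Fit: [60] [42] [55] [69] [29,7,20] → 5 storage units.
Total size 282 ft³; any packing needs at least ⌈282/75⌉ = 4 storage units.
An optimal packing achieves that bound: [69] [60,7] [55,20] [42,29] → 4 storage units.
Excess: 5 − 4 = 1.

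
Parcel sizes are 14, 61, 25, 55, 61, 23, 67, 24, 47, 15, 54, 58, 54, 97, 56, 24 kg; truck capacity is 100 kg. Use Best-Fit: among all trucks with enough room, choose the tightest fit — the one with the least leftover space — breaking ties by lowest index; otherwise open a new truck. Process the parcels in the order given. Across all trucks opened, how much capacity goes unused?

14 kg → truck 1 (remaining 86 kg)
61 kg → truck 1 (remaining 25 kg)
25 kg → truck 1 (remaining 0 kg)
55 kg → truck 2 (remaining 45 kg)
61 kg → truck 3 (remaining 39 kg)
23 kg → truck 3 (remaining 16 kg)
67 kg → truck 4 (remaining 33 kg)
24 kg → truck 4 (remaining 9 kg)
47 kg → truck 5 (remaining 53 kg)
15 kg → truck 3 (remaining 1 kg)
54 kg → truck 6 (remaining 46 kg)
58 kg → truck 7 (remaining 42 kg)
54 kg → truck 8 (remaining 46 kg)
97 kg → truck 9 (remaining 3 kg)
56 kg → truck 10 (remaining 44 kg)
24 kg → truck 7 (remaining 18 kg)
10 trucks × 100 kg = 1000 kg; used 735 kg; unused 265 kg.

265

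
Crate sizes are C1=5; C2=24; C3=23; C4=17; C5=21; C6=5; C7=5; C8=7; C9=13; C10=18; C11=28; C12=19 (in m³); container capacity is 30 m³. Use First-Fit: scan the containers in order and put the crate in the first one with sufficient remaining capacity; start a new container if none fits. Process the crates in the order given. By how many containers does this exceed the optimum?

1

First-Fit: [5,24] [23,5] [17,5,7] [21] [13] [18] [28] [19] → 8 containers.
Total size 185 m³; any packing needs at least ⌈185/30⌉ = 7 containers.
An optimal packing achieves that bound: [28] [24,5] [23,7] [21,5] [19,5] [18] [17,13] → 7 containers.
Excess: 8 − 7 = 1.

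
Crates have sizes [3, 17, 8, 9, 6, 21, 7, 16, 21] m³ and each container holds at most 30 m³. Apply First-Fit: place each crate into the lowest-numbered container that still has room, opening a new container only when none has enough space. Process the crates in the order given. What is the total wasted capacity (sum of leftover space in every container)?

42

container 1: place 3 m³, 27 m³ left
container 1: place 17 m³, 10 m³ left
container 1: place 8 m³, 2 m³ left
container 2: place 9 m³, 21 m³ left
container 2: place 6 m³, 15 m³ left
container 3: place 21 m³, 9 m³ left
container 2: place 7 m³, 8 m³ left
container 4: place 16 m³, 14 m³ left
container 5: place 21 m³, 9 m³ left
5 containers × 30 m³ = 150 m³; used 108 m³; unused 42 m³.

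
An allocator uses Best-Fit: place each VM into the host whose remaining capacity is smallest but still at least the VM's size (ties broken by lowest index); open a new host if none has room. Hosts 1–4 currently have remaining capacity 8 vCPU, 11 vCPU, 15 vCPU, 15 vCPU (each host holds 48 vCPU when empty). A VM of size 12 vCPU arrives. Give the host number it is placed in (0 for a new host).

3

Hosts with room: host 3 (15 vCPU), host 4 (15 vCPU).
Tightest fit is host 3 with 15 vCPU free.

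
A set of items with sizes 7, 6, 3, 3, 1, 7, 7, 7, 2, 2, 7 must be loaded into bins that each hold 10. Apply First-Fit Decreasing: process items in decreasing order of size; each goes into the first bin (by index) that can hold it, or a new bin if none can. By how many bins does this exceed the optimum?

0

First-Fit Decreasing: [7,3] [7,3] [7,2,1] [7,2] [7] [6] → 6 bins.
Total size 52; any packing needs at least ⌈52/10⌉ = 6 bins.
So 6 is already optimal.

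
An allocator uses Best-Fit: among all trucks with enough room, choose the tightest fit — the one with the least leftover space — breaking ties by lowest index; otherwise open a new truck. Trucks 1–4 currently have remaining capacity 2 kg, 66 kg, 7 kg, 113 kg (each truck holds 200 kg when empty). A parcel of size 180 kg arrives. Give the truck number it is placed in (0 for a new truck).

0

No truck has ≥ 180 kg free, so a new truck is opened.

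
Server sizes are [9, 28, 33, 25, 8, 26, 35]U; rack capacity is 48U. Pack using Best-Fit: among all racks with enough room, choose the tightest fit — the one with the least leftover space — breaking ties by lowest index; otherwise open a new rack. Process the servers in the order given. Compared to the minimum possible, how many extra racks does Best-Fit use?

0

Best-Fit: [9,28,8] [33] [25] [26] [35] → 5 racks.
5 servers exceed 24U (half the capacity), and no two of those can share a rack, so at least 5 racks are needed.
So 5 is already optimal.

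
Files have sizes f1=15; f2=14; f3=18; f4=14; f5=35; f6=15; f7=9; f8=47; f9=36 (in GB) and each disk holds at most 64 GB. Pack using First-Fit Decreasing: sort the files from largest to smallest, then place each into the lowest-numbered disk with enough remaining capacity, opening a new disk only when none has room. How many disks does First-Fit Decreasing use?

Sorted descending: 47, 36, 35, 18, 15, 15, 14, 14, 9.
47 GB → disk 1 (remaining 17 GB)
36 GB → disk 2 (remaining 28 GB)
35 GB → disk 3 (remaining 29 GB)
18 GB → disk 2 (remaining 10 GB)
15 GB → disk 1 (remaining 2 GB)
15 GB → disk 3 (remaining 14 GB)
14 GB → disk 3 (remaining 0 GB)
14 GB → disk 4 (remaining 50 GB)
9 GB → disk 2 (remaining 1 GB)
Final disks: [47,15] [36,18,9] [35,15,14] [14].

4 disks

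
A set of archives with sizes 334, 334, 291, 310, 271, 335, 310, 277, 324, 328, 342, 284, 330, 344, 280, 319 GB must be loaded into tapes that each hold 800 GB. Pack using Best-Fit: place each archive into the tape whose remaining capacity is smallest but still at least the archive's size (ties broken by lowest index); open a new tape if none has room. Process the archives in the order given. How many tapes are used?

8 tapes

334 GB → tape 1 (remaining 466 GB)
334 GB → tape 1 (remaining 132 GB)
291 GB → tape 2 (remaining 509 GB)
310 GB → tape 2 (remaining 199 GB)
271 GB → tape 3 (remaining 529 GB)
335 GB → tape 3 (remaining 194 GB)
310 GB → tape 4 (remaining 490 GB)
277 GB → tape 4 (remaining 213 GB)
324 GB → tape 5 (remaining 476 GB)
328 GB → tape 5 (remaining 148 GB)
342 GB → tape 6 (remaining 458 GB)
284 GB → tape 6 (remaining 174 GB)
330 GB → tape 7 (remaining 470 GB)
344 GB → tape 7 (remaining 126 GB)
280 GB → tape 8 (remaining 520 GB)
319 GB → tape 8 (remaining 201 GB)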